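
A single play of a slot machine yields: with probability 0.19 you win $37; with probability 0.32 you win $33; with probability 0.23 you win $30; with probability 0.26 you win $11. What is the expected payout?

27.35

E[payout] = 37·0.19 + 33·0.32 + 30·0.23 + 11·0.26
 = 7.03 + 10.56 + 6.9 + 2.86
 = 27.35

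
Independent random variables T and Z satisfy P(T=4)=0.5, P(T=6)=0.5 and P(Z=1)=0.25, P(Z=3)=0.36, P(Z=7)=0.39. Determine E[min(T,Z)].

E[min(T,Z)] = Σ_t Σ_z min(t,z) · P(T=t)P(Z=z)
 = 1·0.125 + 3·0.18 + 4·0.195 + 1·0.125 + 3·0.18 + 6·0.195
 = 0.125 + 0.54 + 0.78 + 0.125 + 0.54 + 1.17
 = 3.28

3.28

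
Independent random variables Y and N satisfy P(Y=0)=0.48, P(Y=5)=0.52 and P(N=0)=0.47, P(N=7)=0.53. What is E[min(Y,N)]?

E[min(Y,N)] = Σ_y Σ_n min(y,n) · P(Y=y)P(N=n)
 = 0·0.2256 + 0·0.2544 + 0·0.2444 + 5·0.2756
 = 0 + 0 + 0 + 1.378
 = 1.378

1.378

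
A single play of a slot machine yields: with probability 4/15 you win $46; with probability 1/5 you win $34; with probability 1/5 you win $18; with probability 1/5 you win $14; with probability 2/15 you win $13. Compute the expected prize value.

E[payout] = 46·4/15 + 34·1/5 + 18·1/5 + 14·1/5 + 13·2/15
 = 184/15 + 34/5 + 18/5 + 14/5 + 26/15
 = 136/5

27.2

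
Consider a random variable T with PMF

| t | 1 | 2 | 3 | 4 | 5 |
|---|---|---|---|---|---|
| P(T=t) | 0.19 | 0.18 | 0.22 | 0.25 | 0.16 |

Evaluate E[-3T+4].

E[-3T+4] = Σ (-3t+4)·P(T=t)
 = 1·0.19 + (-2)·0.18 + (-5)·0.22 + (-8)·0.25 + (-11)·0.16
 = 0.19 + (-0.36) + (-1.1) + (-2) + (-1.76)
 = -5.03

-5.03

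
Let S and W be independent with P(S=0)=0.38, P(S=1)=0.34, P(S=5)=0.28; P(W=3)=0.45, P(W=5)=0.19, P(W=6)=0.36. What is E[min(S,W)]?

E[min(S,W)] = Σ_s Σ_w min(s,w) · P(S=s)P(W=w)
 = 0·0.171 + 0·0.0722 + 0·0.1368 + 1·0.153 + 1·0.0646 + 1·0.1224 + 3·0.126 + 5·0.0532 + 5·0.1008
 = 0 + 0 + 0 + 0.153 + 0.0646 + 0.1224 + 0.378 + 0.266 + 0.504
 = 1.488

1.488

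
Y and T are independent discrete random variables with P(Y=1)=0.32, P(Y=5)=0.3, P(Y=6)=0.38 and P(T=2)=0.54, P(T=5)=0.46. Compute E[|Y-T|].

2.2432

E[|Y-T|] = Σ_y Σ_t |y-t| · P(Y=y)P(T=t)
 = 1·0.1728 + 4·0.1472 + 3·0.162 + 0·0.138 + 4·0.2052 + 1·0.1748
 = 0.1728 + 0.5888 + 0.486 + 0 + 0.8208 + 0.1748
 = 2.2432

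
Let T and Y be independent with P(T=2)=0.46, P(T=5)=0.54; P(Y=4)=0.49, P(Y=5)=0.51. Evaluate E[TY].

E[TY] = Σ_t Σ_y ty · P(T=t)P(Y=y)
 = 8·0.2254 + 10·0.2346 + 20·0.2646 + 25·0.2754
 = 1.8032 + 2.346 + 5.292 + 6.885
 = 16.3262

16.3262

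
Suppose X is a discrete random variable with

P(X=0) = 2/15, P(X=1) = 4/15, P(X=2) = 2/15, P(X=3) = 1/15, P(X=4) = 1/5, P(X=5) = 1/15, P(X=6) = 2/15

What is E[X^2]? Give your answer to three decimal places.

E[X^2] = Σ x^2·P(X=x)
 = 0·2/15 + 1·4/15 + 4·2/15 + 9·1/15 + 16·1/5 + 25·1/15 + 36·2/15
 = 0 + 4/15 + 8/15 + 3/5 + 16/5 + 5/3 + 24/5
 = 166/15

11.067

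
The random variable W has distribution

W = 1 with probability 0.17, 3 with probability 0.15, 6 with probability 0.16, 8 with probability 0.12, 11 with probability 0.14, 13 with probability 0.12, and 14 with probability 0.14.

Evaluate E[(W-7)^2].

22.22

E[(W-7)^2] = Σ (w-7)^2·P(W=w)
 = 36·0.17 + 16·0.15 + 1·0.16 + 1·0.12 + 16·0.14 + 36·0.12 + 49·0.14
 = 6.12 + 2.4 + 0.16 + 0.12 + 2.24 + 4.32 + 6.86
 = 22.22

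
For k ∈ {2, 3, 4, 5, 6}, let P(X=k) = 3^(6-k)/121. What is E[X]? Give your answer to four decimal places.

E[X] = Σ x·P(X=x)
 = 2·81/121 + 3·27/121 + 4·9/121 + 5·3/121 + 6·1/121
 = 162/121 + 81/121 + 36/121 + 15/121 + 6/121
 = 300/121

2.4793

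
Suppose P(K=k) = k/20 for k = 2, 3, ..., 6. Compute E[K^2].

E[K^2] = Σ k^2·P(K=k)
 = 4·1/10 + 9·3/20 + 16·1/5 + 25·1/4 + 36·3/10
 = 2/5 + 27/20 + 16/5 + 25/4 + 54/5
 = 22

22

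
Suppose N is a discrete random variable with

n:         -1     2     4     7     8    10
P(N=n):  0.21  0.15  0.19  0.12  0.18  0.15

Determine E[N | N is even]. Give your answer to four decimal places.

P(N is even) = 0.15 + 0.19 + 0.18 + 0.15 = 0.67.
E[N | N is even] = [2·0.15 + 4·0.19 + 8·0.18 + 10·0.15] / 0.67
 = 4 / 0.67
 = 400/67

5.9701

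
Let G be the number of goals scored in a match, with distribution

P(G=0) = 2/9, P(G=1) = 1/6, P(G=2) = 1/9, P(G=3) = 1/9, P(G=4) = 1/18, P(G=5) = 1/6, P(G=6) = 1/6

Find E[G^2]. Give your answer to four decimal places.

E[G^2] = Σ g^2·P(G=g)
 = 0·2/9 + 1·1/6 + 4·1/9 + 9·1/9 + 16·1/18 + 25·1/6 + 36·1/6
 = 0 + 1/6 + 4/9 + 1 + 8/9 + 25/6 + 6
 = 38/3

12.6667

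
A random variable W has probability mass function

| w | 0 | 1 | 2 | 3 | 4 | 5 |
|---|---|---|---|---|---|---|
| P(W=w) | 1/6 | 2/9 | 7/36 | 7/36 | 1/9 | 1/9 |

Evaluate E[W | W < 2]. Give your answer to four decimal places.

P(W < 2) = 1/6 + 2/9 = 7/18.
E[W | W < 2] = [0·1/6 + 1·2/9] / (7/18)
 = 2/9 / (7/18)
 = 4/7

0.5714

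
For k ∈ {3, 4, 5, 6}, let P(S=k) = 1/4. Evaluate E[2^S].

E[2^S] = Σ 2^s·P(S=s)
 = 8·1/4 + 16·1/4 + 32·1/4 + 64·1/4
 = 2 + 4 + 8 + 16
 = 30

30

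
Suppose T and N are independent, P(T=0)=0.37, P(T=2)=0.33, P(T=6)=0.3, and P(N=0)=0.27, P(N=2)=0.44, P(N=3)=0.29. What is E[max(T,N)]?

3.2032

E[max(T,N)] = Σ_t Σ_n max(t,n) · P(T=t)P(N=n)
 = 0·0.0999 + 2·0.1628 + 3·0.1073 + 2·0.0891 + 2·0.1452 + 3·0.0957 + 6·0.081 + 6·0.132 + 6·0.087
 = 0 + 0.3256 + 0.3219 + 0.1782 + 0.2904 + 0.2871 + 0.486 + 0.792 + 0.522
 = 3.2032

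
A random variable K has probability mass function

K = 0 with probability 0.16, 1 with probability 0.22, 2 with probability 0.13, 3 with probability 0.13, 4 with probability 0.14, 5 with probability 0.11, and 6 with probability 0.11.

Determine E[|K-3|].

E[|K-3|] = Σ |k-3|·P(K=k)
 = 3·0.16 + 2·0.22 + 1·0.13 + 0·0.13 + 1·0.14 + 2·0.11 + 3·0.11
 = 0.48 + 0.44 + 0.13 + 0 + 0.14 + 0.22 + 0.33
 = 1.74

1.74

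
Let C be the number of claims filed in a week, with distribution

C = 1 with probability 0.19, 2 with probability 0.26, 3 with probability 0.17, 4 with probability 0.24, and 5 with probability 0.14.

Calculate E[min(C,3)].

E[min(C,3)] = Σ min(c,3)·P(C=c)
 = 1·0.19 + 2·0.26 + 3·0.17 + 3·0.24 + 3·0.14
 = 0.19 + 0.52 + 0.51 + 0.72 + 0.42
 = 2.36

2.36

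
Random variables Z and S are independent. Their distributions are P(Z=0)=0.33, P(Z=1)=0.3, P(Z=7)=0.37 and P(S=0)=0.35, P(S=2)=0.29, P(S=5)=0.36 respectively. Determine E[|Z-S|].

E[|Z-S|] = Σ_z Σ_s |z-s| · P(Z=z)P(S=s)
 = 0·0.1155 + 2·0.0957 + 5·0.1188 + 1·0.105 + 1·0.087 + 4·0.108 + 7·0.1295 + 5·0.1073 + 2·0.1332
 = 0 + 0.1914 + 0.594 + 0.105 + 0.087 + 0.432 + 0.9065 + 0.5365 + 0.2664
 = 3.1188

3.1188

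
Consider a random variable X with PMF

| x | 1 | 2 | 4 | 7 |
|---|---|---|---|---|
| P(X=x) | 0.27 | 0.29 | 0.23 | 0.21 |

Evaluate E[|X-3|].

1.9

E[|X-3|] = Σ |x-3|·P(X=x)
 = 2·0.27 + 1·0.29 + 1·0.23 + 4·0.21
 = 0.54 + 0.29 + 0.23 + 0.84
 = 1.9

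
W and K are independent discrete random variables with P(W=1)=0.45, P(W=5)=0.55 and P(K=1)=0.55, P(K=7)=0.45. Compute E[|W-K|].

E[|W-K|] = Σ_w Σ_k |w-k| · P(W=w)P(K=k)
 = 0·0.2475 + 6·0.2025 + 4·0.3025 + 2·0.2475
 = 0 + 1.215 + 1.21 + 0.495
 = 2.92

2.92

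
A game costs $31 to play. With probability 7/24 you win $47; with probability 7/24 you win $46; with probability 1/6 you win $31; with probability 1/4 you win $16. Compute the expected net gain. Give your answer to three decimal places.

E[payout] = 47·7/24 + 46·7/24 + 31·1/6 + 16·1/4
 = 329/24 + 161/12 + 31/6 + 4
 = 871/24
Net = 871/24 - 31 = 127/24

5.292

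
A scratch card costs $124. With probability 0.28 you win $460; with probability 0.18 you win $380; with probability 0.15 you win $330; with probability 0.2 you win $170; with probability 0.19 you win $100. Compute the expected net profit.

E[payout] = 460·0.28 + 380·0.18 + 330·0.15 + 170·0.2 + 100·0.19
 = 128.8 + 68.4 + 49.5 + 34 + 19
 = 299.7
Net = 299.7 - 124 = 175.7

175.7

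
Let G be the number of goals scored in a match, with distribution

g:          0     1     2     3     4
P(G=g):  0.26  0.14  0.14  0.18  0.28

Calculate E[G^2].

E[G^2] = Σ g^2·P(G=g)
 = 0·0.26 + 1·0.14 + 4·0.14 + 9·0.18 + 16·0.28
 = 0 + 0.14 + 0.56 + 1.62 + 4.48
 = 6.8

6.8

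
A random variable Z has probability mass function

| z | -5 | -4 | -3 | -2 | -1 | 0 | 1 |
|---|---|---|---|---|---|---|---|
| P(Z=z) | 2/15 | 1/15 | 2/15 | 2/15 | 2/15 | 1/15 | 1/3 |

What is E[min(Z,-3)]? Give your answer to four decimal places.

E[min(Z,-3)] = Σ min(z,-3)·P(Z=z)
 = (-5)·2/15 + (-4)·1/15 + (-3)·2/15 + (-3)·2/15 + (-3)·2/15 + (-3)·1/15 + (-3)·1/3
 = (-2/3) + (-4/15) + (-2/5) + (-2/5) + (-2/5) + (-1/5) + (-1)
 = -10/3

-3.3333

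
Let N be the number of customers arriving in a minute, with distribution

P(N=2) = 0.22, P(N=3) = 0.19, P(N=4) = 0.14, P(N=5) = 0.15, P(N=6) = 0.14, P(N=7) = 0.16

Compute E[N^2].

E[N^2] = Σ n^2·P(N=n)
 = 4·0.22 + 9·0.19 + 16·0.14 + 25·0.15 + 36·0.14 + 49·0.16
 = 0.88 + 1.71 + 2.24 + 3.75 + 5.04 + 7.84
 = 21.46

21.46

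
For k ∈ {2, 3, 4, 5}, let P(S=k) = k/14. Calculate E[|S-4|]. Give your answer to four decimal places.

0.8571

E[|S-4|] = Σ |s-4|·P(S=s)
 = 2·1/7 + 1·3/14 + 0·2/7 + 1·5/14
 = 2/7 + 3/14 + 0 + 5/14
 = 6/7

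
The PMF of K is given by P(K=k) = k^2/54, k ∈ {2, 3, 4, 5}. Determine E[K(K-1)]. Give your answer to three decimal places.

E[K(K-1)] = Σ k(k-1)·P(K=k)
 = 2·2/27 + 6·1/6 + 12·8/27 + 20·25/54
 = 4/27 + 1 + 32/9 + 250/27
 = 377/27

13.963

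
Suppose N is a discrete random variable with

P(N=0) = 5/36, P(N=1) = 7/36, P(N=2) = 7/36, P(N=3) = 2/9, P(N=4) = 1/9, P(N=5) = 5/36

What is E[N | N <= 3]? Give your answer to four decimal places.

P(N <= 3) = 5/36 + 7/36 + 7/36 + 2/9 = 3/4.
E[N | N <= 3] = [0·5/36 + 1·7/36 + 2·7/36 + 3·2/9] / (3/4)
 = 5/4 / (3/4)
 = 5/3

1.6667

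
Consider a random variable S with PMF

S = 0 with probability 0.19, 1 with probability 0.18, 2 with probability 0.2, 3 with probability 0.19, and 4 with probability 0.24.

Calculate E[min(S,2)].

1.44

E[min(S,2)] = Σ min(s,2)·P(S=s)
 = 0·0.19 + 1·0.18 + 2·0.2 + 2·0.19 + 2·0.24
 = 0 + 0.18 + 0.4 + 0.38 + 0.48
 = 1.44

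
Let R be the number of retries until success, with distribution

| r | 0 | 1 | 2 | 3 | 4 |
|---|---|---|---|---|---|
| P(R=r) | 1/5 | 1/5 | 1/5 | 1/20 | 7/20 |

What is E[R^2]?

7.05

E[R^2] = Σ r^2·P(R=r)
 = 0·1/5 + 1·1/5 + 4·1/5 + 9·1/20 + 16·7/20
 = 0 + 1/5 + 4/5 + 9/20 + 28/5
 = 141/20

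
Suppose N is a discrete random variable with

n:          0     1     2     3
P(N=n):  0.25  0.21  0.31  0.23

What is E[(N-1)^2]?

E[(N-1)^2] = Σ (n-1)^2·P(N=n)
 = 1·0.25 + 0·0.21 + 1·0.31 + 4·0.23
 = 0.25 + 0 + 0.31 + 0.92
 = 1.48

1.48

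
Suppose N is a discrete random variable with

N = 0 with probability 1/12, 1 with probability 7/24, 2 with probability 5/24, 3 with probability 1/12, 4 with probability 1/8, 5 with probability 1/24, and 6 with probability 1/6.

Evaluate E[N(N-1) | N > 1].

13.2

P(N > 1) = 5/24 + 1/12 + 1/8 + 1/24 + 1/6 = 5/8.
E[N(N-1) | N > 1] = [2·5/24 + 6·1/12 + 12·1/8 + 20·1/24 + 30·1/6] / (5/8)
 = 33/4 / (5/8)
 = 66/5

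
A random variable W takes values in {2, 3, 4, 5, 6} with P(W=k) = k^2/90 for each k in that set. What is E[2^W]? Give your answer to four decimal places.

38.3111

E[2^W] = Σ 2^w·P(W=w)
 = 4·2/45 + 8·1/10 + 16·8/45 + 32·5/18 + 64·2/5
 = 8/45 + 4/5 + 128/45 + 80/9 + 128/5
 = 1724/45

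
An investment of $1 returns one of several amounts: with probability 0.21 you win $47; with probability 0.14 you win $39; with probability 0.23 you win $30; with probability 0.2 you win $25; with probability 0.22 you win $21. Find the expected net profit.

E[payout] = 47·0.21 + 39·0.14 + 30·0.23 + 25·0.2 + 21·0.22
 = 9.87 + 5.46 + 6.9 + 5 + 4.62
 = 31.85
Net = 31.85 - 1 = 30.85

30.85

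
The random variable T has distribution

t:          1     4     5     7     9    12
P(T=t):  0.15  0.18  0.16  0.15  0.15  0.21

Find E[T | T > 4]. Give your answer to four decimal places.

P(T > 4) = 0.16 + 0.15 + 0.15 + 0.21 = 0.67.
E[T | T > 4] = [5·0.16 + 7·0.15 + 9·0.15 + 12·0.21] / 0.67
 = 5.72 / 0.67
 = 572/67

8.5373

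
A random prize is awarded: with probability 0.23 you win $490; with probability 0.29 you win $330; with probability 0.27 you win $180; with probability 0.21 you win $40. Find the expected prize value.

E[payout] = 490·0.23 + 330·0.29 + 180·0.27 + 40·0.21
 = 112.7 + 95.7 + 48.6 + 8.4
 = 265.4

265.4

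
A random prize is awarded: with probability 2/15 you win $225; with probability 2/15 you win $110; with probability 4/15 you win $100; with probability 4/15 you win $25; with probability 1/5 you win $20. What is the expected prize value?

E[payout] = 225·2/15 + 110·2/15 + 100·4/15 + 25·4/15 + 20·1/5
 = 30 + 44/3 + 80/3 + 20/3 + 4
 = 82

82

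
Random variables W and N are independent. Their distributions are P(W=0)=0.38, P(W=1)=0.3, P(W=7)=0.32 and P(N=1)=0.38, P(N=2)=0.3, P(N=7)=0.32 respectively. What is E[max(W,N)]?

4.4296

E[max(W,N)] = Σ_w Σ_n max(w,n) · P(W=w)P(N=n)
 = 1·0.1444 + 2·0.114 + 7·0.1216 + 1·0.114 + 2·0.09 + 7·0.096 + 7·0.1216 + 7·0.096 + 7·0.1024
 = 0.1444 + 0.228 + 0.8512 + 0.114 + 0.18 + 0.672 + 0.8512 + 0.672 + 0.7168
 = 4.4296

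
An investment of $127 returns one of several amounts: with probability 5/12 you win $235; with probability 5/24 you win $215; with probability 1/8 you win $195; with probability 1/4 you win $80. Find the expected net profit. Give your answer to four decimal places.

E[payout] = 235·5/12 + 215·5/24 + 195·1/8 + 80·1/4
 = 1175/12 + 1075/24 + 195/8 + 20
 = 2245/12
Net = 2245/12 - 127 = 721/12

60.0833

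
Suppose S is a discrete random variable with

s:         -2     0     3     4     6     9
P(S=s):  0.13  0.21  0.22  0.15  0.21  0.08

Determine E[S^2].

18.94

E[S^2] = Σ s^2·P(S=s)
 = 4·0.13 + 0·0.21 + 9·0.22 + 16·0.15 + 36·0.21 + 81·0.08
 = 0.52 + 0 + 1.98 + 2.4 + 7.56 + 6.48
 = 18.94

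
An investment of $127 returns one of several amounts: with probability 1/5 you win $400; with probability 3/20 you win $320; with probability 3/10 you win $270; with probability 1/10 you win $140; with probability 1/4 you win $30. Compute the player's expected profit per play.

103.5

E[payout] = 400·1/5 + 320·3/20 + 270·3/10 + 140·1/10 + 30·1/4
 = 80 + 48 + 81 + 14 + 15/2
 = 461/2
Net = 461/2 - 127 = 207/2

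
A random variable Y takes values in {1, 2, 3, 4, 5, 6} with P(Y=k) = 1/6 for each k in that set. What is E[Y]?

3.5

E[Y] = Σ y·P(Y=y)
 = 1·1/6 + 2·1/6 + 3·1/6 + 4·1/6 + 5·1/6 + 6·1/6
 = 1/6 + 1/3 + 1/2 + 2/3 + 5/6 + 1
 = 7/2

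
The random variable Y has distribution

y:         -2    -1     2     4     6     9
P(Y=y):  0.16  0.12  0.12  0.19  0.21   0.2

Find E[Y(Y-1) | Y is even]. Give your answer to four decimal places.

14.3824

P(Y is even) = 0.16 + 0.12 + 0.19 + 0.21 = 0.68.
E[Y(Y-1) | Y is even] = [6·0.16 + 2·0.12 + 12·0.19 + 30·0.21] / 0.68
 = 9.78 / 0.68
 = 489/34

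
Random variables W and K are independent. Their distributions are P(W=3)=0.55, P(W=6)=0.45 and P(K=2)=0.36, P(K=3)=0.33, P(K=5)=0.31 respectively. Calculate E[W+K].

7.61

E[W+K] = Σ_w Σ_k (w+k) · P(W=w)P(K=k)
 = 5·0.198 + 6·0.1815 + 8·0.1705 + 8·0.162 + 9·0.1485 + 11·0.1395
 = 0.99 + 1.089 + 1.364 + 1.296 + 1.3365 + 1.5345
 = 7.61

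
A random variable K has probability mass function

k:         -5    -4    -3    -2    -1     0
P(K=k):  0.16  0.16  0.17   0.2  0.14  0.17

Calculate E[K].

-2.49

E[K] = Σ k·P(K=k)
 = (-5)·0.16 + (-4)·0.16 + (-3)·0.17 + (-2)·0.2 + (-1)·0.14 + 0·0.17
 = (-0.8) + (-0.64) + (-0.51) + (-0.4) + (-0.14) + 0
 = -2.49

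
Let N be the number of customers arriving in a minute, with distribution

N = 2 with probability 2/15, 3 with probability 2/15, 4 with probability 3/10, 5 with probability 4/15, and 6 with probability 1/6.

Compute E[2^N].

25.6

E[2^N] = Σ 2^n·P(N=n)
 = 4·2/15 + 8·2/15 + 16·3/10 + 32·4/15 + 64·1/6
 = 8/15 + 16/15 + 24/5 + 128/15 + 32/3
 = 128/5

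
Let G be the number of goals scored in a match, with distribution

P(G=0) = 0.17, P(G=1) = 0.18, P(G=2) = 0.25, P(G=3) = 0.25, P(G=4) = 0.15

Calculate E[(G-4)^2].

E[(G-4)^2] = Σ (g-4)^2·P(G=g)
 = 16·0.17 + 9·0.18 + 4·0.25 + 1·0.25 + 0·0.15
 = 2.72 + 1.62 + 1 + 0.25 + 0
 = 5.59

5.59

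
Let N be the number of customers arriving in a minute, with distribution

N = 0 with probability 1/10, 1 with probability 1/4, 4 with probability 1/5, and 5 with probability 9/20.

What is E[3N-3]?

E[3N-3] = Σ (3n-3)·P(N=n)
 = (-3)·1/10 + 0·1/4 + 9·1/5 + 12·9/20
 = (-3/10) + 0 + 9/5 + 27/5
 = 69/10

6.9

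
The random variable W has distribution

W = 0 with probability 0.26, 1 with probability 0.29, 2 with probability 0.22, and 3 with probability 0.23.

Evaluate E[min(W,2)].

1.19

E[min(W,2)] = Σ min(w,2)·P(W=w)
 = 0·0.26 + 1·0.29 + 2·0.22 + 2·0.23
 = 0 + 0.29 + 0.44 + 0.46
 = 1.19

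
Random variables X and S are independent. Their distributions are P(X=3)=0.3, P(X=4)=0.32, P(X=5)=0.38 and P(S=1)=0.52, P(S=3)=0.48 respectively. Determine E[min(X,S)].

E[min(X,S)] = Σ_x Σ_s min(x,s) · P(X=x)P(S=s)
 = 1·0.156 + 3·0.144 + 1·0.1664 + 3·0.1536 + 1·0.1976 + 3·0.1824
 = 0.156 + 0.432 + 0.1664 + 0.4608 + 0.1976 + 0.5472
 = 1.96

1.96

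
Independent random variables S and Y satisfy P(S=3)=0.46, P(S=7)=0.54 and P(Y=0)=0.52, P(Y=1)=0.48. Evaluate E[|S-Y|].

E[|S-Y|] = Σ_s Σ_y |s-y| · P(S=s)P(Y=y)
 = 3·0.2392 + 2·0.2208 + 7·0.2808 + 6·0.2592
 = 0.7176 + 0.4416 + 1.9656 + 1.5552
 = 4.68

4.68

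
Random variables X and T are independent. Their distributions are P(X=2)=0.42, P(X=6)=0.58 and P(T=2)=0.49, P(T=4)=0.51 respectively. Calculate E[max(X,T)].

E[max(X,T)] = Σ_x Σ_t max(x,t) · P(X=x)P(T=t)
 = 2·0.2058 + 4·0.2142 + 6·0.2842 + 6·0.2958
 = 0.4116 + 0.8568 + 1.7052 + 1.7748
 = 4.7484

4.7484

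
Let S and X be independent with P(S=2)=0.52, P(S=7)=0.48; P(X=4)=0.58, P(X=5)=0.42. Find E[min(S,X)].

E[min(S,X)] = Σ_s Σ_x min(s,x) · P(S=s)P(X=x)
 = 2·0.3016 + 2·0.2184 + 4·0.2784 + 5·0.2016
 = 0.6032 + 0.4368 + 1.1136 + 1.008
 = 3.1616

3.1616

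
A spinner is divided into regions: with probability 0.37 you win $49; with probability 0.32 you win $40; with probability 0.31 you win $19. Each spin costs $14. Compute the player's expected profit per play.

E[payout] = 49·0.37 + 40·0.32 + 19·0.31
 = 18.13 + 12.8 + 5.89
 = 36.82
Net = 36.82 - 14 = 22.82

22.82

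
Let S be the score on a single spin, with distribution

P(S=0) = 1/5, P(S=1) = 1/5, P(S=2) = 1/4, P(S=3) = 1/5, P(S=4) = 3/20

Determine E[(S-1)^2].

E[(S-1)^2] = Σ (s-1)^2·P(S=s)
 = 1·1/5 + 0·1/5 + 1·1/4 + 4·1/5 + 9·3/20
 = 1/5 + 0 + 1/4 + 4/5 + 27/20
 = 13/5

2.6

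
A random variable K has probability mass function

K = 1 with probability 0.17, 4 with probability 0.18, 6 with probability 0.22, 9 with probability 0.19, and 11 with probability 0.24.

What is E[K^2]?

55.4

E[K^2] = Σ k^2·P(K=k)
 = 1·0.17 + 16·0.18 + 36·0.22 + 81·0.19 + 121·0.24
 = 0.17 + 2.88 + 7.92 + 15.39 + 29.04
 = 55.4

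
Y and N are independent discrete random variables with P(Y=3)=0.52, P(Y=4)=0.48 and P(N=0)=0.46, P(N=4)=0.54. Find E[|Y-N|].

1.8816

E[|Y-N|] = Σ_y Σ_n |y-n| · P(Y=y)P(N=n)
 = 3·0.2392 + 1·0.2808 + 4·0.2208 + 0·0.2592
 = 0.7176 + 0.2808 + 0.8832 + 0
 = 1.8816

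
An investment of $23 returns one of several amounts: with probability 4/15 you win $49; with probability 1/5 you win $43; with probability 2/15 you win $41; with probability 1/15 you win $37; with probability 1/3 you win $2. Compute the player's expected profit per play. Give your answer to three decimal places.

7.267

E[payout] = 49·4/15 + 43·1/5 + 41·2/15 + 37·1/15 + 2·1/3
 = 196/15 + 43/5 + 82/15 + 37/15 + 2/3
 = 454/15
Net = 454/15 - 23 = 109/15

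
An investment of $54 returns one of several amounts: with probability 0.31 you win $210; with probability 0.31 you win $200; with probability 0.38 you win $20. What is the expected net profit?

E[payout] = 210·0.31 + 200·0.31 + 20·0.38
 = 65.1 + 62 + 7.6
 = 134.7
Net = 134.7 - 54 = 80.7

80.7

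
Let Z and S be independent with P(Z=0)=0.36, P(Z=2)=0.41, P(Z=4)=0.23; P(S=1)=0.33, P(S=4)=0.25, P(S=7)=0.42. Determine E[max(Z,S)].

4.633

E[max(Z,S)] = Σ_z Σ_s max(z,s) · P(Z=z)P(S=s)
 = 1·0.1188 + 4·0.09 + 7·0.1512 + 2·0.1353 + 4·0.1025 + 7·0.1722 + 4·0.0759 + 4·0.0575 + 7·0.0966
 = 0.1188 + 0.36 + 1.0584 + 0.2706 + 0.41 + 1.2054 + 0.3036 + 0.23 + 0.6762
 = 4.633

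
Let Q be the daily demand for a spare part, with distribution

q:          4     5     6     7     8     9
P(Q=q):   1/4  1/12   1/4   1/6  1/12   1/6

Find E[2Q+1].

E[2Q+1] = Σ (2q+1)·P(Q=q)
 = 9·1/4 + 11·1/12 + 13·1/4 + 15·1/6 + 17·1/12 + 19·1/6
 = 9/4 + 11/12 + 13/4 + 5/2 + 17/12 + 19/6
 = 27/2

13.5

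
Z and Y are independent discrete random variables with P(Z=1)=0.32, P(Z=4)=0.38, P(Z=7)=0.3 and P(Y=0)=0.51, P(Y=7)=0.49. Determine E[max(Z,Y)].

5.4394

E[max(Z,Y)] = Σ_z Σ_y max(z,y) · P(Z=z)P(Y=y)
 = 1·0.1632 + 7·0.1568 + 4·0.1938 + 7·0.1862 + 7·0.153 + 7·0.147
 = 0.1632 + 1.0976 + 0.7752 + 1.3034 + 1.071 + 1.029
 = 5.4394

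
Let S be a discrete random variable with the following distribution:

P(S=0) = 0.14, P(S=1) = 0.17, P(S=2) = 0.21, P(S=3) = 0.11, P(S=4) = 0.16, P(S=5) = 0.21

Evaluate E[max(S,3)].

3.58

E[max(S,3)] = Σ max(s,3)·P(S=s)
 = 3·0.14 + 3·0.17 + 3·0.21 + 3·0.11 + 4·0.16 + 5·0.21
 = 0.42 + 0.51 + 0.63 + 0.33 + 0.64 + 1.05
 = 3.58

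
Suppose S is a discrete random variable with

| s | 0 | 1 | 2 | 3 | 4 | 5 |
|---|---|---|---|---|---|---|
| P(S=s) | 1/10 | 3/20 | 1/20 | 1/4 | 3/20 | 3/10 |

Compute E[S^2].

12.5

E[S^2] = Σ s^2·P(S=s)
 = 0·1/10 + 1·3/20 + 4·1/20 + 9·1/4 + 16·3/20 + 25·3/10
 = 0 + 3/20 + 1/5 + 9/4 + 12/5 + 15/2
 = 25/2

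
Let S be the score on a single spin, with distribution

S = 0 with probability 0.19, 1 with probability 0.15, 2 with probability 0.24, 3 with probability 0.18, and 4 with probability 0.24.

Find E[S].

2.13

E[S] = Σ s·P(S=s)
 = 0·0.19 + 1·0.15 + 2·0.24 + 3·0.18 + 4·0.24
 = 0 + 0.15 + 0.48 + 0.54 + 0.96
 = 2.13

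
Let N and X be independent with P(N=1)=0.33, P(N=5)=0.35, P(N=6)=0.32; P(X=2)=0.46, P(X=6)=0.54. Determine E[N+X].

8.16

E[N+X] = Σ_n Σ_x (n+x) · P(N=n)P(X=x)
 = 3·0.1518 + 7·0.1782 + 7·0.161 + 11·0.189 + 8·0.1472 + 12·0.1728
 = 0.4554 + 1.2474 + 1.127 + 2.079 + 1.1776 + 2.0736
 = 8.16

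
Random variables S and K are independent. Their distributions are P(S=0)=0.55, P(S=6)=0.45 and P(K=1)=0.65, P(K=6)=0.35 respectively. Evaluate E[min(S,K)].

E[min(S,K)] = Σ_s Σ_k min(s,k) · P(S=s)P(K=k)
 = 0·0.3575 + 0·0.1925 + 1·0.2925 + 6·0.1575
 = 0 + 0 + 0.2925 + 0.945
 = 1.2375

1.2375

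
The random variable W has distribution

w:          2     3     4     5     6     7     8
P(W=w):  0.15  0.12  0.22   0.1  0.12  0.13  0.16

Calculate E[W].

E[W] = Σ w·P(W=w)
 = 2·0.15 + 3·0.12 + 4·0.22 + 5·0.1 + 6·0.12 + 7·0.13 + 8·0.16
 = 0.3 + 0.36 + 0.88 + 0.5 + 0.72 + 0.91 + 1.28
 = 4.95

4.95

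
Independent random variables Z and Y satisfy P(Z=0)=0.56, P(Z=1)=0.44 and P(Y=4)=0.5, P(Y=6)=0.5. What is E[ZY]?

2.2

E[ZY] = Σ_z Σ_y zy · P(Z=z)P(Y=y)
 = 0·0.28 + 0·0.28 + 4·0.22 + 6·0.22
 = 0 + 0 + 0.88 + 1.32
 = 2.2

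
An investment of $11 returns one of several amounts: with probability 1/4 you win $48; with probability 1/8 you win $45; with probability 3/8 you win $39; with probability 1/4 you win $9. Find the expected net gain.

23.5

E[payout] = 48·1/4 + 45·1/8 + 39·3/8 + 9·1/4
 = 12 + 45/8 + 117/8 + 9/4
 = 69/2
Net = 69/2 - 11 = 47/2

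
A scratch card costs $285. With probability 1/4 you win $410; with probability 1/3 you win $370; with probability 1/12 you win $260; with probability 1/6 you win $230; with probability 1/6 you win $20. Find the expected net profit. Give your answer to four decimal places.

E[payout] = 410·1/4 + 370·1/3 + 260·1/12 + 230·1/6 + 20·1/6
 = 205/2 + 370/3 + 65/3 + 115/3 + 10/3
 = 1735/6
Net = 1735/6 - 285 = 25/6

4.1667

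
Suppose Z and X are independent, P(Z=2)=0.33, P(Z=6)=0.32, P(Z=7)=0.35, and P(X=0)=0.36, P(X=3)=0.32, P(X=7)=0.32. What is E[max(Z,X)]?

E[max(Z,X)] = Σ_z Σ_x max(z,x) · P(Z=z)P(X=x)
 = 2·0.1188 + 3·0.1056 + 7·0.1056 + 6·0.1152 + 6·0.1024 + 7·0.1024 + 7·0.126 + 7·0.112 + 7·0.112
 = 0.2376 + 0.3168 + 0.7392 + 0.6912 + 0.6144 + 0.7168 + 0.882 + 0.784 + 0.784
 = 5.766

5.766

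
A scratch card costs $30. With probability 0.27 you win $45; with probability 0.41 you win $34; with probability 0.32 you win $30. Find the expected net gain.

5.69

E[payout] = 45·0.27 + 34·0.41 + 30·0.32
 = 12.15 + 13.94 + 9.6
 = 35.69
Net = 35.69 - 30 = 5.69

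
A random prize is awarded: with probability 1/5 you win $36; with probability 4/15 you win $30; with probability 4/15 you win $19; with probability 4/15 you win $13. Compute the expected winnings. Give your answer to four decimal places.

23.7333

E[payout] = 36·1/5 + 30·4/15 + 19·4/15 + 13·4/15
 = 36/5 + 8 + 76/15 + 52/15
 = 356/15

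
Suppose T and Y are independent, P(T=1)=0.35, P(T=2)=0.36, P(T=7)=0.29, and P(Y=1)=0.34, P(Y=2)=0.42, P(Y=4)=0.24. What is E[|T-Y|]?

E[|T-Y|] = Σ_t Σ_y |t-y| · P(T=t)P(Y=y)
 = 0·0.119 + 1·0.147 + 3·0.084 + 1·0.1224 + 0·0.1512 + 2·0.0864 + 6·0.0986 + 5·0.1218 + 3·0.0696
 = 0 + 0.147 + 0.252 + 0.1224 + 0 + 0.1728 + 0.5916 + 0.609 + 0.2088
 = 2.1036

2.1036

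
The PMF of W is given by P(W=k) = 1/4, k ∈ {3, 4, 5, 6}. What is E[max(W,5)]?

E[max(W,5)] = Σ max(w,5)·P(W=w)
 = 5·1/4 + 5·1/4 + 5·1/4 + 6·1/4
 = 5/4 + 5/4 + 5/4 + 3/2
 = 21/4

5.25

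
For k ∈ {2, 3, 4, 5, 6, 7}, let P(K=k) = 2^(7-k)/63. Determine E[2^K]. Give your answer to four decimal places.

12.1905

E[2^K] = Σ 2^k·P(K=k)
 = 4·32/63 + 8·16/63 + 16·8/63 + 32·4/63 + 64·2/63 + 128·1/63
 = 128/63 + 128/63 + 128/63 + 128/63 + 128/63 + 128/63
 = 256/21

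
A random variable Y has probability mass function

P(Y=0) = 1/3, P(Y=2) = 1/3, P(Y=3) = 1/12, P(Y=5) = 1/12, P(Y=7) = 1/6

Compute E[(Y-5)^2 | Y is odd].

P(Y is odd) = 1/12 + 1/12 + 1/6 = 1/3.
E[(Y-5)^2 | Y is odd] = [4·1/12 + 0·1/12 + 4·1/6] / (1/3)
 = 1 / (1/3)
 = 3

3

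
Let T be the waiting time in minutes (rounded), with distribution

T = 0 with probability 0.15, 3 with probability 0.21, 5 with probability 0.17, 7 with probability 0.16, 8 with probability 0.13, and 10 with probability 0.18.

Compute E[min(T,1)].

E[min(T,1)] = Σ min(t,1)·P(T=t)
 = 0·0.15 + 1·0.21 + 1·0.17 + 1·0.16 + 1·0.13 + 1·0.18
 = 0 + 0.21 + 0.17 + 0.16 + 0.13 + 0.18
 = 0.85

0.85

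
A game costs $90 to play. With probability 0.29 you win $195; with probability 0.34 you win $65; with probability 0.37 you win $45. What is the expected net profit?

5.3

E[payout] = 195·0.29 + 65·0.34 + 45·0.37
 = 56.55 + 22.1 + 16.65
 = 95.3
Net = 95.3 - 90 = 5.3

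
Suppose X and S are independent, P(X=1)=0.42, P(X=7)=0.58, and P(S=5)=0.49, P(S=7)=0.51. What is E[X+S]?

E[X+S] = Σ_x Σ_s (x+s) · P(X=x)P(S=s)
 = 6·0.2058 + 8·0.2142 + 12·0.2842 + 14·0.2958
 = 1.2348 + 1.7136 + 3.4104 + 4.1412
 = 10.5

10.5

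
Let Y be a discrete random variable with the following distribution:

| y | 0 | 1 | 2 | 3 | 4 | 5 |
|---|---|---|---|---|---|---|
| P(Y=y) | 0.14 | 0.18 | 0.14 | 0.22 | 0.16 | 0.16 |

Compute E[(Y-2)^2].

3.04

E[(Y-2)^2] = Σ (y-2)^2·P(Y=y)
 = 4·0.14 + 1·0.18 + 0·0.14 + 1·0.22 + 4·0.16 + 9·0.16
 = 0.56 + 0.18 + 0 + 0.22 + 0.64 + 1.44
 = 3.04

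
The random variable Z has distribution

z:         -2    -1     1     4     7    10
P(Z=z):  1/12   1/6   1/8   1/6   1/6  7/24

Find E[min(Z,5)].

2.75

E[min(Z,5)] = Σ min(z,5)·P(Z=z)
 = (-2)·1/12 + (-1)·1/6 + 1·1/8 + 4·1/6 + 5·1/6 + 5·7/24
 = (-1/6) + (-1/6) + 1/8 + 2/3 + 5/6 + 35/24
 = 11/4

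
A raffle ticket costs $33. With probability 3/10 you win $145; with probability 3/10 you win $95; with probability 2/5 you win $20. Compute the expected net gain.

47

E[payout] = 145·3/10 + 95·3/10 + 20·2/5
 = 87/2 + 57/2 + 8
 = 80
Net = 80 - 33 = 47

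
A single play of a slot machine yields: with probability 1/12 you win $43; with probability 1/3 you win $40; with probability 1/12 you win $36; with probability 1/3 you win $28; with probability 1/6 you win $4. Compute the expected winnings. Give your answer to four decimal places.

E[payout] = 43·1/12 + 40·1/3 + 36·1/12 + 28·1/3 + 4·1/6
 = 43/12 + 40/3 + 3 + 28/3 + 2/3
 = 359/12

29.9167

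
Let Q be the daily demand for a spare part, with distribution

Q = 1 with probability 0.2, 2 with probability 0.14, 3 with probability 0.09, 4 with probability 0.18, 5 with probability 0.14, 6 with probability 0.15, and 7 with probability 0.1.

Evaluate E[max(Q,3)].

E[max(Q,3)] = Σ max(q,3)·P(Q=q)
 = 3·0.2 + 3·0.14 + 3·0.09 + 4·0.18 + 5·0.14 + 6·0.15 + 7·0.1
 = 0.6 + 0.42 + 0.27 + 0.72 + 0.7 + 0.9 + 0.7
 = 4.31

4.31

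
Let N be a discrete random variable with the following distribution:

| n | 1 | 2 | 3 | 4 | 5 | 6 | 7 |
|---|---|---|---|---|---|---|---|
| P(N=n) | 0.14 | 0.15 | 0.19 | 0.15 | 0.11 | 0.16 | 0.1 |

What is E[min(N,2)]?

E[min(N,2)] = Σ min(n,2)·P(N=n)
 = 1·0.14 + 2·0.15 + 2·0.19 + 2·0.15 + 2·0.11 + 2·0.16 + 2·0.1
 = 0.14 + 0.3 + 0.38 + 0.3 + 0.22 + 0.32 + 0.2
 = 1.86

1.86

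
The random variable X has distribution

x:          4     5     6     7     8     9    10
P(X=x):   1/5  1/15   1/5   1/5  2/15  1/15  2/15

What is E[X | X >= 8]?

P(X >= 8) = 2/15 + 1/15 + 2/15 = 1/3.
E[X | X >= 8] = [8·2/15 + 9·1/15 + 10·2/15] / (1/3)
 = 3 / (1/3)
 = 9

9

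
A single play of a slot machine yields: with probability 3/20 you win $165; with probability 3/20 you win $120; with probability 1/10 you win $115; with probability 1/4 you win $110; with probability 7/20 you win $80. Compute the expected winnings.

109.75

E[payout] = 165·3/20 + 120·3/20 + 115·1/10 + 110·1/4 + 80·7/20
 = 99/4 + 18 + 23/2 + 55/2 + 28
 = 439/4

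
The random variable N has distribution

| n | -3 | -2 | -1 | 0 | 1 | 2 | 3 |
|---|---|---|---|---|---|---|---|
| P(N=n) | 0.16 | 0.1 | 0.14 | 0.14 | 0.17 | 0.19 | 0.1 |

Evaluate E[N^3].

-0.87

E[N^3] = Σ n^3·P(N=n)
 = (-27)·0.16 + (-8)·0.1 + (-1)·0.14 + 0·0.14 + 1·0.17 + 8·0.19 + 27·0.1
 = (-4.32) + (-0.8) + (-0.14) + 0 + 0.17 + 1.52 + 2.7
 = -0.87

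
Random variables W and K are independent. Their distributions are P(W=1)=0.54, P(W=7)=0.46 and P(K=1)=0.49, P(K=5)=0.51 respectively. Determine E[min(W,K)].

E[min(W,K)] = Σ_w Σ_k min(w,k) · P(W=w)P(K=k)
 = 1·0.2646 + 1·0.2754 + 1·0.2254 + 5·0.2346
 = 0.2646 + 0.2754 + 0.2254 + 1.173
 = 1.9384

1.9384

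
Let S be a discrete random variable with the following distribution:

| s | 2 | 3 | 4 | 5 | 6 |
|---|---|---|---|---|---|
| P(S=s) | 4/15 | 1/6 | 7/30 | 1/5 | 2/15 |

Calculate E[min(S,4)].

3.3

E[min(S,4)] = Σ min(s,4)·P(S=s)
 = 2·4/15 + 3·1/6 + 4·7/30 + 4·1/5 + 4·2/15
 = 8/15 + 1/2 + 14/15 + 4/5 + 8/15
 = 33/10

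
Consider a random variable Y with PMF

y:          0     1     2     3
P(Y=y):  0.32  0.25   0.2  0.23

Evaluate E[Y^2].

E[Y^2] = Σ y^2·P(Y=y)
 = 0·0.32 + 1·0.25 + 4·0.2 + 9·0.23
 = 0 + 0.25 + 0.8 + 2.07
 = 3.12

3.12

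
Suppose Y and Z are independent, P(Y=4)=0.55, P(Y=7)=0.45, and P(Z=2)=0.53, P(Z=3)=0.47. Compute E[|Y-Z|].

2.88

E[|Y-Z|] = Σ_y Σ_z |y-z| · P(Y=y)P(Z=z)
 = 2·0.2915 + 1·0.2585 + 5·0.2385 + 4·0.2115
 = 0.583 + 0.2585 + 1.1925 + 0.846
 = 2.88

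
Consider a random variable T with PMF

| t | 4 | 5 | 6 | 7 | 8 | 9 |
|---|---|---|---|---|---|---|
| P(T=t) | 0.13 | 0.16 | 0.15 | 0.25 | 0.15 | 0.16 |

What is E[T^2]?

E[T^2] = Σ t^2·P(T=t)
 = 16·0.13 + 25·0.16 + 36·0.15 + 49·0.25 + 64·0.15 + 81·0.16
 = 2.08 + 4 + 5.4 + 12.25 + 9.6 + 12.96
 = 46.29

46.29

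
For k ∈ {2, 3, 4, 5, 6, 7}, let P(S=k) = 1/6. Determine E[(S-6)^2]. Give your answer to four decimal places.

5.1667

E[(S-6)^2] = Σ (s-6)^2·P(S=s)
 = 16·1/6 + 9·1/6 + 4·1/6 + 1·1/6 + 0·1/6 + 1·1/6
 = 8/3 + 3/2 + 2/3 + 1/6 + 0 + 1/6
 = 31/6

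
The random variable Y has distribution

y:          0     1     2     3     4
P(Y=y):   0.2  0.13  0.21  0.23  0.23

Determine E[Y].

E[Y] = Σ y·P(Y=y)
 = 0·0.2 + 1·0.13 + 2·0.21 + 3·0.23 + 4·0.23
 = 0 + 0.13 + 0.42 + 0.69 + 0.92
 = 2.16

2.16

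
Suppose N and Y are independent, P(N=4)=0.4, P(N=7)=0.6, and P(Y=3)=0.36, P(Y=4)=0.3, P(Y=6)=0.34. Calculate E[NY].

E[NY] = Σ_n Σ_y ny · P(N=n)P(Y=y)
 = 12·0.144 + 16·0.12 + 24·0.136 + 21·0.216 + 28·0.18 + 42·0.204
 = 1.728 + 1.92 + 3.264 + 4.536 + 5.04 + 8.568
 = 25.056

25.056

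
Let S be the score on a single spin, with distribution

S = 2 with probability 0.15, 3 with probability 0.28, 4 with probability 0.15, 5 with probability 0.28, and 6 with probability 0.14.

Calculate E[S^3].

E[S^3] = Σ s^3·P(S=s)
 = 8·0.15 + 27·0.28 + 64·0.15 + 125·0.28 + 216·0.14
 = 1.2 + 7.56 + 9.6 + 35 + 30.24
 = 83.6

83.6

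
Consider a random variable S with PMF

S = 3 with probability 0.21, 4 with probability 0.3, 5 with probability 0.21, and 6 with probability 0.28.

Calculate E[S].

E[S] = Σ s·P(S=s)
 = 3·0.21 + 4·0.3 + 5·0.21 + 6·0.28
 = 0.63 + 1.2 + 1.05 + 1.68
 = 4.56

4.56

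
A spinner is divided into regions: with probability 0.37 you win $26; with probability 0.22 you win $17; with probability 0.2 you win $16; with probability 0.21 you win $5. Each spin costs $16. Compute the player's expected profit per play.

1.61

E[payout] = 26·0.37 + 17·0.22 + 16·0.2 + 5·0.21
 = 9.62 + 3.74 + 3.2 + 1.05
 = 17.61
Net = 17.61 - 16 = 1.61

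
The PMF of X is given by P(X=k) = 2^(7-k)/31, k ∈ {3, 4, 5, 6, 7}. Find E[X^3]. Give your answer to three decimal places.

E[X^3] = Σ x^3·P(X=x)
 = 27·16/31 + 64·8/31 + 125·4/31 + 216·2/31 + 343·1/31
 = 432/31 + 512/31 + 500/31 + 432/31 + 343/31
 = 2219/31

71.581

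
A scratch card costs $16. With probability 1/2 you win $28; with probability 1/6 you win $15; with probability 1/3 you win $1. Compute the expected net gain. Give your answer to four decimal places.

E[payout] = 28·1/2 + 15·1/6 + 1·1/3
 = 14 + 5/2 + 1/3
 = 101/6
Net = 101/6 - 16 = 5/6

0.8333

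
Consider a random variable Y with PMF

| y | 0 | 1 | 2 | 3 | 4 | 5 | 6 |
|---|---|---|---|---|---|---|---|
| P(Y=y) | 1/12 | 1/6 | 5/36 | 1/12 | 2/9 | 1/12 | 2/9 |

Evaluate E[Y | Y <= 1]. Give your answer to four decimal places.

P(Y <= 1) = 1/12 + 1/6 = 1/4.
E[Y | Y <= 1] = [0·1/12 + 1·1/6] / (1/4)
 = 1/6 / (1/4)
 = 2/3

0.6667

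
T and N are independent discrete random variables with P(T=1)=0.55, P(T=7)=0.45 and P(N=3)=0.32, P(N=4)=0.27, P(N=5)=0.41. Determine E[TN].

15.133

E[TN] = Σ_t Σ_n tn · P(T=t)P(N=n)
 = 3·0.176 + 4·0.1485 + 5·0.2255 + 21·0.144 + 28·0.1215 + 35·0.1845
 = 0.528 + 0.594 + 1.1275 + 3.024 + 3.402 + 6.4575
 = 15.133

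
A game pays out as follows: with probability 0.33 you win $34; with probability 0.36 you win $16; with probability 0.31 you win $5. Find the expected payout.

18.53

E[payout] = 34·0.33 + 16·0.36 + 5·0.31
 = 11.22 + 5.76 + 1.55
 = 18.53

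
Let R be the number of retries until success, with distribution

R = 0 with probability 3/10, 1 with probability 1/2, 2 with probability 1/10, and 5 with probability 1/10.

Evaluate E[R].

E[R] = Σ r·P(R=r)
 = 0·3/10 + 1·1/2 + 2·1/10 + 5·1/10
 = 0 + 1/2 + 1/5 + 1/2
 = 6/5

1.2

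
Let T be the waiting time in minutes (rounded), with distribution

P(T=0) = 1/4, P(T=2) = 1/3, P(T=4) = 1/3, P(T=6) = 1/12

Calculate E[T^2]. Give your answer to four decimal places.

E[T^2] = Σ t^2·P(T=t)
 = 0·1/4 + 4·1/3 + 16·1/3 + 36·1/12
 = 0 + 4/3 + 16/3 + 3
 = 29/3

9.6667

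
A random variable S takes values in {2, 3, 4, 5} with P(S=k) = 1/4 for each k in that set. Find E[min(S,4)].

E[min(S,4)] = Σ min(s,4)·P(S=s)
 = 2·1/4 + 3·1/4 + 4·1/4 + 4·1/4
 = 1/2 + 3/4 + 1 + 1
 = 13/4

3.25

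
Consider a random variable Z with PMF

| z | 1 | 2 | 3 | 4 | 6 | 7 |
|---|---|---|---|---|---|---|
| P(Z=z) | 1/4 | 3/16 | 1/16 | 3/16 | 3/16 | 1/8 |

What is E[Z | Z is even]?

4

P(Z is even) = 3/16 + 3/16 + 3/16 = 9/16.
E[Z | Z is even] = [2·3/16 + 4·3/16 + 6·3/16] / (9/16)
 = 9/4 / (9/16)
 = 4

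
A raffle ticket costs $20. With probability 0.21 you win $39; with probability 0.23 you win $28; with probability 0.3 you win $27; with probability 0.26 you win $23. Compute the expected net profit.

E[payout] = 39·0.21 + 28·0.23 + 27·0.3 + 23·0.26
 = 8.19 + 6.44 + 8.1 + 5.98
 = 28.71
Net = 28.71 - 20 = 8.71

8.71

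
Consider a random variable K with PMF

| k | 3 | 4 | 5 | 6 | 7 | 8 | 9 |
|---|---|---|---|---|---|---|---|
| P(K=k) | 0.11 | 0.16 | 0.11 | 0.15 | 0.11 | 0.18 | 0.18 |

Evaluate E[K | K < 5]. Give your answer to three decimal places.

P(K < 5) = 0.11 + 0.16 = 0.27.
E[K | K < 5] = [3·0.11 + 4·0.16] / 0.27
 = 0.97 / 0.27
 = 97/27

3.593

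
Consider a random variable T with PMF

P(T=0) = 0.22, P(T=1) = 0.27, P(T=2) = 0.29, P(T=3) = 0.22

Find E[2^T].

E[2^T] = Σ 2^t·P(T=t)
 = 1·0.22 + 2·0.27 + 4·0.29 + 8·0.22
 = 0.22 + 0.54 + 1.16 + 1.76
 = 3.68

3.68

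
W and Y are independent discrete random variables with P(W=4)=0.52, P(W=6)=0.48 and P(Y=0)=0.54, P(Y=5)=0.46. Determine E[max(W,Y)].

E[max(W,Y)] = Σ_w Σ_y max(w,y) · P(W=w)P(Y=y)
 = 4·0.2808 + 5·0.2392 + 6·0.2592 + 6·0.2208
 = 1.1232 + 1.196 + 1.5552 + 1.3248
 = 5.1992

5.1992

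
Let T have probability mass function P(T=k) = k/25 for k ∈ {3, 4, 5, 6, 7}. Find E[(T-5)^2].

2

E[(T-5)^2] = Σ (t-5)^2·P(T=t)
 = 4·3/25 + 1·4/25 + 0·1/5 + 1·6/25 + 4·7/25
 = 12/25 + 4/25 + 0 + 6/25 + 28/25
 = 2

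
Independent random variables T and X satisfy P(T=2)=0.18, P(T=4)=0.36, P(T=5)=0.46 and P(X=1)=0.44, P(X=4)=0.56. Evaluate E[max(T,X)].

E[max(T,X)] = Σ_t Σ_x max(t,x) · P(T=t)P(X=x)
 = 2·0.0792 + 4·0.1008 + 4·0.1584 + 4·0.2016 + 5·0.2024 + 5·0.2576
 = 0.1584 + 0.4032 + 0.6336 + 0.8064 + 1.012 + 1.288
 = 4.3016

4.3016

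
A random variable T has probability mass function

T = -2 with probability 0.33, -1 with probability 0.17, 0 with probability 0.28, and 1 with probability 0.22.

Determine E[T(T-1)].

2.32

E[T(T-1)] = Σ t(t-1)·P(T=t)
 = 6·0.33 + 2·0.17 + 0·0.28 + 0·0.22
 = 1.98 + 0.34 + 0 + 0
 = 2.32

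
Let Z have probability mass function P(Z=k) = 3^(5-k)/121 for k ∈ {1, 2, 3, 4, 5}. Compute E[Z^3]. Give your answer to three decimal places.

7.083

E[Z^3] = Σ z^3·P(Z=z)
 = 1·81/121 + 8·27/121 + 27·9/121 + 64·3/121 + 125·1/121
 = 81/121 + 216/121 + 243/121 + 192/121 + 125/121
 = 857/121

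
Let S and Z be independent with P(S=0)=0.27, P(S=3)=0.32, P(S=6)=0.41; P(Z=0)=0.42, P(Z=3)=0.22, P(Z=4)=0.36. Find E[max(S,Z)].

4.1022

E[max(S,Z)] = Σ_s Σ_z max(s,z) · P(S=s)P(Z=z)
 = 0·0.1134 + 3·0.0594 + 4·0.0972 + 3·0.1344 + 3·0.0704 + 4·0.1152 + 6·0.1722 + 6·0.0902 + 6·0.1476
 = 0 + 0.1782 + 0.3888 + 0.4032 + 0.2112 + 0.4608 + 1.0332 + 0.5412 + 0.8856
 = 4.1022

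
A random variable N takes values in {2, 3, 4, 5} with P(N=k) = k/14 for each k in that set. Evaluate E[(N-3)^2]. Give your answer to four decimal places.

E[(N-3)^2] = Σ (n-3)^2·P(N=n)
 = 1·1/7 + 0·3/14 + 1·2/7 + 4·5/14
 = 1/7 + 0 + 2/7 + 10/7
 = 13/7

1.8571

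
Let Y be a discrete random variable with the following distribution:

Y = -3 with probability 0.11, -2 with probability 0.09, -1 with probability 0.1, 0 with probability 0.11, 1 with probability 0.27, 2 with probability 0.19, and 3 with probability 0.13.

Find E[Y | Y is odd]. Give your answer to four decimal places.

0.3770

P(Y is odd) = 0.11 + 0.1 + 0.27 + 0.13 = 0.61.
E[Y | Y is odd] = [(-3)·0.11 + (-1)·0.1 + 1·0.27 + 3·0.13] / 0.61
 = 0.23 / 0.61
 = 23/61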